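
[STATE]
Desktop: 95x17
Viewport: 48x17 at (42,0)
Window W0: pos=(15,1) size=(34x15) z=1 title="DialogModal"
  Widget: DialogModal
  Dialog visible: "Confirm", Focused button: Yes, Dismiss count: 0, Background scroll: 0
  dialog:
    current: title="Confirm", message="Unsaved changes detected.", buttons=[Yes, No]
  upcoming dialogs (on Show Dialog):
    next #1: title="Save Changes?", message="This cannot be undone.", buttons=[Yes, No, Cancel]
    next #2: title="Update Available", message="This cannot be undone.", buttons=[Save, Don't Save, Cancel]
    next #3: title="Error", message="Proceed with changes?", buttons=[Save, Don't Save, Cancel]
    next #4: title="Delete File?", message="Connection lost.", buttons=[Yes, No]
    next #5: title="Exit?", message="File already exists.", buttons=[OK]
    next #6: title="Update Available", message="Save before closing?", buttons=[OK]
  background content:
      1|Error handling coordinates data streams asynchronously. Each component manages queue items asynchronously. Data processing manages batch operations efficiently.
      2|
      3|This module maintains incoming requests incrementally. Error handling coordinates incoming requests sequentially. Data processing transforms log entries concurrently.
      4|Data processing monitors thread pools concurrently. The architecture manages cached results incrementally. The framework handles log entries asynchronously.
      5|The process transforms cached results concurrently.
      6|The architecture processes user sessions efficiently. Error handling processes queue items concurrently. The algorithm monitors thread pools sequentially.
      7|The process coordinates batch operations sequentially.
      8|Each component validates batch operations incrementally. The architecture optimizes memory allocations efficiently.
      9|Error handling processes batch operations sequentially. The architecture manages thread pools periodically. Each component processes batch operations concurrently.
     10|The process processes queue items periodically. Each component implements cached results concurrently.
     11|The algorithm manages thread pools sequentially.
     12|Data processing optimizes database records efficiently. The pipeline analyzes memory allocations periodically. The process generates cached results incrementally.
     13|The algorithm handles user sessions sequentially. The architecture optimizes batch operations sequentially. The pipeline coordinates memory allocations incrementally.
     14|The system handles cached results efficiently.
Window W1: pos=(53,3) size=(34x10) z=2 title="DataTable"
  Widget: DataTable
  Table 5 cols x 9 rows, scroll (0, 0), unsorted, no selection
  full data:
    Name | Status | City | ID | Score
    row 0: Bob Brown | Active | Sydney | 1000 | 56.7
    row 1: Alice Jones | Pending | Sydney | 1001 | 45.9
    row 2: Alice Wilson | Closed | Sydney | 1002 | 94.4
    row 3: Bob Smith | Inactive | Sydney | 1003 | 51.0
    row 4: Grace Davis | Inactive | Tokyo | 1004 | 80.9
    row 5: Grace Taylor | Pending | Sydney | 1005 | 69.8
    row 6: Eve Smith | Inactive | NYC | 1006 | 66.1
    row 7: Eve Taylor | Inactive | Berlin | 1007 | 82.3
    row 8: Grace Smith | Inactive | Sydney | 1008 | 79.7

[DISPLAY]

                                                
━━━━━━┓                                         
      ┃                                         
──────┨    ┏━━━━━━━━━━━━━━━━━━━━━━━━━━━━━━━━┓   
 data ┃    ┃ DataTable                      ┃   
      ┃    ┠────────────────────────────────┨   
ming r┃    ┃Name        │Status  │City  │ID ┃   
───┐d ┃    ┃────────────┼────────┼──────┼───┃   
   │re┃    ┃Bob Brown   │Active  │Sydney│100┃   
d. │r ┃    ┃Alice Jones │Pending │Sydney│100┃   
   │op┃    ┃Alice Wilson│Closed  │Sydney│100┃   
───┘ o┃    ┃Bob Smith   │Inactive│Sydney│100┃   
atch o┃    ┗━━━━━━━━━━━━━━━━━━━━━━━━━━━━━━━━┛   
e item┃                                         
ad poo┃                                         
━━━━━━┛                                         
                                                


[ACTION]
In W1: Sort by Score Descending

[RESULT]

                                                
━━━━━━┓                                         
      ┃                                         
──────┨    ┏━━━━━━━━━━━━━━━━━━━━━━━━━━━━━━━━┓   
 data ┃    ┃ DataTable                      ┃   
      ┃    ┠────────────────────────────────┨   
ming r┃    ┃Name        │Status  │City  │ID ┃   
───┐d ┃    ┃────────────┼────────┼──────┼───┃   
   │re┃    ┃Alice Wilson│Closed  │Sydney│100┃   
d. │r ┃    ┃Eve Taylor  │Inactive│Berlin│100┃   
   │op┃    ┃Grace Davis │Inactive│Tokyo │100┃   
───┘ o┃    ┃Grace Smith │Inactive│Sydney│100┃   
atch o┃    ┗━━━━━━━━━━━━━━━━━━━━━━━━━━━━━━━━┛   
e item┃                                         
ad poo┃                                         
━━━━━━┛                                         
                                                


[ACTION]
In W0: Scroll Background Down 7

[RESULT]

                                                
━━━━━━┓                                         
      ┃                                         
──────┨    ┏━━━━━━━━━━━━━━━━━━━━━━━━━━━━━━━━┓   
atch o┃    ┃ DataTable                      ┃   
atch o┃    ┠────────────────────────────────┨   
e item┃    ┃Name        │Status  │City  │ID ┃   
───┐oo┃    ┃────────────┼────────┼──────┼───┃   
   │ba┃    ┃Alice Wilson│Closed  │Sydney│100┃   
d. │si┃    ┃Eve Taylor  │Inactive│Berlin│100┃   
   │lt┃    ┃Grace Davis │Inactive│Tokyo │100┃   
───┘  ┃    ┃Grace Smith │Inactive│Sydney│100┃   
      ┃    ┗━━━━━━━━━━━━━━━━━━━━━━━━━━━━━━━━┛   
      ┃                                         
      ┃                                         
━━━━━━┛                                         
                                                


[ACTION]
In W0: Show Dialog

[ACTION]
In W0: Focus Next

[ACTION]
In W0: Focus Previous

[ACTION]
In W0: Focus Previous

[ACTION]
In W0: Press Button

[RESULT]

                                                
━━━━━━┓                                         
      ┃                                         
──────┨    ┏━━━━━━━━━━━━━━━━━━━━━━━━━━━━━━━━┓   
atch o┃    ┃ DataTable                      ┃   
atch o┃    ┠────────────────────────────────┨   
e item┃    ┃Name        │Status  │City  │ID ┃   
ad poo┃    ┃────────────┼────────┼──────┼───┃   
databa┃    ┃Alice Wilson│Closed  │Sydney│100┃   
 sessi┃    ┃Eve Taylor  │Inactive│Berlin│100┃   
result┃    ┃Grace Davis │Inactive│Tokyo │100┃   
      ┃    ┃Grace Smith │Inactive│Sydney│100┃   
      ┃    ┗━━━━━━━━━━━━━━━━━━━━━━━━━━━━━━━━┛   
      ┃                                         
      ┃                                         
━━━━━━┛                                         
                                                


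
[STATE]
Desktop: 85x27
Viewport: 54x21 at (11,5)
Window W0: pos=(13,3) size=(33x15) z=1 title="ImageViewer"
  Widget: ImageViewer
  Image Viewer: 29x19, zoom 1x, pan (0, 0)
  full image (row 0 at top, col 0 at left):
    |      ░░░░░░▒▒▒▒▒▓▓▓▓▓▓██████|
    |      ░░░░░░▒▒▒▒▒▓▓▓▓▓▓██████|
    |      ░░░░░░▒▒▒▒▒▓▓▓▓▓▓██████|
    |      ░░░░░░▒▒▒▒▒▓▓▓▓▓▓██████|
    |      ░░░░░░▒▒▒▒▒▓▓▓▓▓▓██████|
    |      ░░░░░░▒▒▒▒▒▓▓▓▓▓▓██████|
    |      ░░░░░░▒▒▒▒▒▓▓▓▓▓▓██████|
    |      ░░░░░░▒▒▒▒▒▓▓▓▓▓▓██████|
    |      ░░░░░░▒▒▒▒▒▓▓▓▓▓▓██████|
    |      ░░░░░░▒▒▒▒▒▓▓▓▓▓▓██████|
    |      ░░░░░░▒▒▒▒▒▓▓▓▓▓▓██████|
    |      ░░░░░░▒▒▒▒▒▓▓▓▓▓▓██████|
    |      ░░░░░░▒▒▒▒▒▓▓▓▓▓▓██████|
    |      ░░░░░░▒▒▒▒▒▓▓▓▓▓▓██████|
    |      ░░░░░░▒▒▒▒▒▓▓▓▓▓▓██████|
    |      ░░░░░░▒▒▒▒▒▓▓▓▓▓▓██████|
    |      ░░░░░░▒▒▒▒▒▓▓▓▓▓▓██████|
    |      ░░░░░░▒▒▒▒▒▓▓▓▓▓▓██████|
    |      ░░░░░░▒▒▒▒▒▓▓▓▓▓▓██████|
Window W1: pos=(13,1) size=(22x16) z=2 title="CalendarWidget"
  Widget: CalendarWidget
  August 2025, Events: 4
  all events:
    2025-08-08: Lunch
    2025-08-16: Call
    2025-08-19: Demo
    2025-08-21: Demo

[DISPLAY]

  ┃Mo Tu We Th Fr Sa Su┃──────────┨                   
  ┃             1  2  3┃▓▓██████  ┃                   
  ┃ 4  5  6  7  8*  9 1┃▓▓██████  ┃                   
  ┃11 12 13 14 15 16* 1┃▓▓██████  ┃                   
  ┃18 19* 20 21* 22 23 ┃▓▓██████  ┃                   
  ┃25 26 27 28 29 30 31┃▓▓██████  ┃                   
  ┃                    ┃▓▓██████  ┃                   
  ┃                    ┃▓▓██████  ┃                   
  ┃                    ┃▓▓██████  ┃                   
  ┃                    ┃▓▓██████  ┃                   
  ┃                    ┃▓▓██████  ┃                   
  ┗━━━━━━━━━━━━━━━━━━━━┛▓▓██████  ┃                   
  ┗━━━━━━━━━━━━━━━━━━━━━━━━━━━━━━━┛                   
                                                      
                                                      
                                                      
                                                      
                                                      
                                                      
                                                      
                                                      


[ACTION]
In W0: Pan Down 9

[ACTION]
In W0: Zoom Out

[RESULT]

  ┃Mo Tu We Th Fr Sa Su┃──────────┨                   
  ┃             1  2  3┃▓▓██████  ┃                   
  ┃ 4  5  6  7  8*  9 1┃▓▓██████  ┃                   
  ┃11 12 13 14 15 16* 1┃▓▓██████  ┃                   
  ┃18 19* 20 21* 22 23 ┃▓▓██████  ┃                   
  ┃25 26 27 28 29 30 31┃▓▓██████  ┃                   
  ┃                    ┃▓▓██████  ┃                   
  ┃                    ┃▓▓██████  ┃                   
  ┃                    ┃▓▓██████  ┃                   
  ┃                    ┃▓▓██████  ┃                   
  ┃                    ┃▓▓██████  ┃                   
  ┗━━━━━━━━━━━━━━━━━━━━┛          ┃                   
  ┗━━━━━━━━━━━━━━━━━━━━━━━━━━━━━━━┛                   
                                                      
                                                      
                                                      
                                                      
                                                      
                                                      
                                                      
                                                      


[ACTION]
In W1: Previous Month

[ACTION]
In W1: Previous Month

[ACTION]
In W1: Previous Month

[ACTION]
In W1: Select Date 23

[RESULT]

  ┃Mo Tu We Th Fr Sa Su┃──────────┨                   
  ┃          1  2  3  4┃▓▓██████  ┃                   
  ┃ 5  6  7  8  9 10 11┃▓▓██████  ┃                   
  ┃12 13 14 15 16 17 18┃▓▓██████  ┃                   
  ┃19 20 21 22 [23] 24 ┃▓▓██████  ┃                   
  ┃26 27 28 29 30 31   ┃▓▓██████  ┃                   
  ┃                    ┃▓▓██████  ┃                   
  ┃                    ┃▓▓██████  ┃                   
  ┃                    ┃▓▓██████  ┃                   
  ┃                    ┃▓▓██████  ┃                   
  ┃                    ┃▓▓██████  ┃                   
  ┗━━━━━━━━━━━━━━━━━━━━┛          ┃                   
  ┗━━━━━━━━━━━━━━━━━━━━━━━━━━━━━━━┛                   
                                                      
                                                      
                                                      
                                                      
                                                      
                                                      
                                                      
                                                      


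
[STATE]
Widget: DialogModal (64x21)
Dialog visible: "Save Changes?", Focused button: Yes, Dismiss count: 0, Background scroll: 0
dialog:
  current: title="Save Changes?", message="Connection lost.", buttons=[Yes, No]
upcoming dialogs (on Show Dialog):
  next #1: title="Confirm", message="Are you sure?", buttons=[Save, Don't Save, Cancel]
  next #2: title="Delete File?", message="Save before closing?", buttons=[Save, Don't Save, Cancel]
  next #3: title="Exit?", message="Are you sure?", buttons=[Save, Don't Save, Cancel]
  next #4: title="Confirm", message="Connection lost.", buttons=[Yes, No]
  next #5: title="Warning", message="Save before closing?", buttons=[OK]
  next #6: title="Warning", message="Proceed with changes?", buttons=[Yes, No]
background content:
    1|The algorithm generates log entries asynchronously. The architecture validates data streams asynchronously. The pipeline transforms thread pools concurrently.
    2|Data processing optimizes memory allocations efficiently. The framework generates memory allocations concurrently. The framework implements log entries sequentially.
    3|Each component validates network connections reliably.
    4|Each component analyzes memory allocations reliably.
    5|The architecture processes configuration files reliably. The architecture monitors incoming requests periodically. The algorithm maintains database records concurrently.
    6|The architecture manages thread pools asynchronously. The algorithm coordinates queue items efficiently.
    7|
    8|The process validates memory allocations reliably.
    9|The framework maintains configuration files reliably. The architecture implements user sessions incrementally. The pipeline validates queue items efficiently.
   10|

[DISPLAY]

The algorithm generates log entries asynchronously. The architec
Data processing optimizes memory allocations efficiently. The fr
Each component validates network connections reliably.          
Each component analyzes memory allocations reliably.            
The architecture processes configuration files reliably. The arc
The architecture manages thread pools asynchronously. The algori
                                                                
The process validates memory allocations reliably.              
The framework maintain┌──────────────────┐s reliably. The archit
                      │  Save Changes?   │                      
                      │ Connection lost. │                      
                      │    [Yes]  No     │                      
                      └──────────────────┘                      
                                                                
                                                                
                                                                
                                                                
                                                                
                                                                
                                                                
                                                                


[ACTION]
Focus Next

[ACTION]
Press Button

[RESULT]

The algorithm generates log entries asynchronously. The architec
Data processing optimizes memory allocations efficiently. The fr
Each component validates network connections reliably.          
Each component analyzes memory allocations reliably.            
The architecture processes configuration files reliably. The arc
The architecture manages thread pools asynchronously. The algori
                                                                
The process validates memory allocations reliably.              
The framework maintains configuration files reliably. The archit
                                                                
                                                                
                                                                
                                                                
                                                                
                                                                
                                                                
                                                                
                                                                
                                                                
                                                                
                                                                


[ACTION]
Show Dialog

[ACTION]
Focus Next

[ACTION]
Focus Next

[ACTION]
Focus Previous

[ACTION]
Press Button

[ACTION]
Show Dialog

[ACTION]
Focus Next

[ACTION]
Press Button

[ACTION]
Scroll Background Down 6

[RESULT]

                                                                
The process validates memory allocations reliably.              
The framework maintains configuration files reliably. The archit
                                                                
                                                                
                                                                
                                                                
                                                                
                                                                
                                                                
                                                                
                                                                
                                                                
                                                                
                                                                
                                                                
                                                                
                                                                
                                                                
                                                                
                                                                


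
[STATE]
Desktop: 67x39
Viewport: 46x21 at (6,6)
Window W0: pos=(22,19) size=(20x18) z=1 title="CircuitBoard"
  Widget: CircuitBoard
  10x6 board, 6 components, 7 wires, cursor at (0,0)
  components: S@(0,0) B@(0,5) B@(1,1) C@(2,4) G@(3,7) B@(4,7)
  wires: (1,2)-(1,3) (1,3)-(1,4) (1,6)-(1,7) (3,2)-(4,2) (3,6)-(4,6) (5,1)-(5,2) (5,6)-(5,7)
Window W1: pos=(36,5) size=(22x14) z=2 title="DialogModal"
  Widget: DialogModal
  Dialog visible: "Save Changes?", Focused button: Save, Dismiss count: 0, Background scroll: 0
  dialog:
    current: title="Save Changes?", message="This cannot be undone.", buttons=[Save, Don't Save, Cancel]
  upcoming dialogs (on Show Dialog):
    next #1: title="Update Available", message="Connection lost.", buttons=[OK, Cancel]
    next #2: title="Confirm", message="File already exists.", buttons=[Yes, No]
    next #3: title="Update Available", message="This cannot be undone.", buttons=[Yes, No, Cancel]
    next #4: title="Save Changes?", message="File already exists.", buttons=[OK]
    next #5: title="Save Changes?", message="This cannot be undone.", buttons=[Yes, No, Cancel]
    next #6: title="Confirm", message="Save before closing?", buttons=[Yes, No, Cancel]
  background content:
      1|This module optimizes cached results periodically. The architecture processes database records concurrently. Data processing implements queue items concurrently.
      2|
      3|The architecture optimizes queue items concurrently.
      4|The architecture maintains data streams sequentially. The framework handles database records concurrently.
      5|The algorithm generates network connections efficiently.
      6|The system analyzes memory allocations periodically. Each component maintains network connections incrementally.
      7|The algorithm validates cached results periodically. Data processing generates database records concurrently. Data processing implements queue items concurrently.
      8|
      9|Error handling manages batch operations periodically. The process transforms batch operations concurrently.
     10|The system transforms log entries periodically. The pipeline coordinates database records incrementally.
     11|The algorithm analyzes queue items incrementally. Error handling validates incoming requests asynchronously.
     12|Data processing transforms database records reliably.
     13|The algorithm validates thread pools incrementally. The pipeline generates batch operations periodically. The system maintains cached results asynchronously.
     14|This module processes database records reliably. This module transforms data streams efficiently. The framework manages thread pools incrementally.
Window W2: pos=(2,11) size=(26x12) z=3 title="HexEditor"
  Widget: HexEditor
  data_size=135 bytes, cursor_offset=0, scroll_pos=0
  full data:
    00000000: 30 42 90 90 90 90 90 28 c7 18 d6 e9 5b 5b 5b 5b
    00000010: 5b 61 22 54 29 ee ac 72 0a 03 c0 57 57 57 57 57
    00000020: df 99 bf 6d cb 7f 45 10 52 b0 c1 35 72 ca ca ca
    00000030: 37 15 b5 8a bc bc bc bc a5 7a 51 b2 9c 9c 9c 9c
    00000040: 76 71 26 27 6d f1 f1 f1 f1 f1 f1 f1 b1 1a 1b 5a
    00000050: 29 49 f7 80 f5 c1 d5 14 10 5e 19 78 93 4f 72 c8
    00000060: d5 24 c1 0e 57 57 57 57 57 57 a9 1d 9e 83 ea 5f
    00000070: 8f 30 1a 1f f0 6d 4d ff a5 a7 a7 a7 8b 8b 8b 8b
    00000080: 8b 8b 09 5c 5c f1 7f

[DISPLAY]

                              ┃ DialogModal   
                              ┠───────────────
                              ┃This module opt
                              ┃               
                              ┃Th┌────────────
━━━━━━━━━━━━━━━━━━━━━┓        ┃Th│Save Changes
xEditor              ┃        ┃Th│This cannot 
─────────────────────┨        ┃Th│[Save]  Don'
00000  30 42 90 90 90┃        ┃Th└────────────
00010  5b 61 22 54 29┃        ┃               
00020  df 99 bf 6d cb┃        ┃Error handling 
00030  37 15 b5 8a bc┃        ┃The system tran
00040  76 71 26 27 6d┃        ┗━━━━━━━━━━━━━━━
00050  29 49 f7 80 f5┃━━━━━━━━━━━━━┓          
00060  d5 24 c1 0e 57┃uitBoard     ┃          
00070  8f 30 1a 1f f0┃─────────────┨          
━━━━━━━━━━━━━━━━━━━━━┛1 2 3 4 5 6 7┃          
                ┃0  [S]            ┃          
                ┃                  ┃          
                ┃1       B   · ─ · ┃          
                ┃                  ┃          


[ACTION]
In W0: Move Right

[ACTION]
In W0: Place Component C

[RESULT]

                              ┃ DialogModal   
                              ┠───────────────
                              ┃This module opt
                              ┃               
                              ┃Th┌────────────
━━━━━━━━━━━━━━━━━━━━━┓        ┃Th│Save Changes
xEditor              ┃        ┃Th│This cannot 
─────────────────────┨        ┃Th│[Save]  Don'
00000  30 42 90 90 90┃        ┃Th└────────────
00010  5b 61 22 54 29┃        ┃               
00020  df 99 bf 6d cb┃        ┃Error handling 
00030  37 15 b5 8a bc┃        ┃The system tran
00040  76 71 26 27 6d┃        ┗━━━━━━━━━━━━━━━
00050  29 49 f7 80 f5┃━━━━━━━━━━━━━┓          
00060  d5 24 c1 0e 57┃uitBoard     ┃          
00070  8f 30 1a 1f f0┃─────────────┨          
━━━━━━━━━━━━━━━━━━━━━┛1 2 3 4 5 6 7┃          
                ┃0   S  [C]        ┃          
                ┃                  ┃          
                ┃1       B   · ─ · ┃          
                ┃                  ┃          


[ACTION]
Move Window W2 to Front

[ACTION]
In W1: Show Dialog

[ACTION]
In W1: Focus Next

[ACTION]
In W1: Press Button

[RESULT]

                              ┃ DialogModal   
                              ┠───────────────
                              ┃This module opt
                              ┃               
                              ┃The architectur
━━━━━━━━━━━━━━━━━━━━━┓        ┃The architectur
xEditor              ┃        ┃The algorithm g
─────────────────────┨        ┃The system anal
00000  30 42 90 90 90┃        ┃The algorithm v
00010  5b 61 22 54 29┃        ┃               
00020  df 99 bf 6d cb┃        ┃Error handling 
00030  37 15 b5 8a bc┃        ┃The system tran
00040  76 71 26 27 6d┃        ┗━━━━━━━━━━━━━━━
00050  29 49 f7 80 f5┃━━━━━━━━━━━━━┓          
00060  d5 24 c1 0e 57┃uitBoard     ┃          
00070  8f 30 1a 1f f0┃─────────────┨          
━━━━━━━━━━━━━━━━━━━━━┛1 2 3 4 5 6 7┃          
                ┃0   S  [C]        ┃          
                ┃                  ┃          
                ┃1       B   · ─ · ┃          
                ┃                  ┃          


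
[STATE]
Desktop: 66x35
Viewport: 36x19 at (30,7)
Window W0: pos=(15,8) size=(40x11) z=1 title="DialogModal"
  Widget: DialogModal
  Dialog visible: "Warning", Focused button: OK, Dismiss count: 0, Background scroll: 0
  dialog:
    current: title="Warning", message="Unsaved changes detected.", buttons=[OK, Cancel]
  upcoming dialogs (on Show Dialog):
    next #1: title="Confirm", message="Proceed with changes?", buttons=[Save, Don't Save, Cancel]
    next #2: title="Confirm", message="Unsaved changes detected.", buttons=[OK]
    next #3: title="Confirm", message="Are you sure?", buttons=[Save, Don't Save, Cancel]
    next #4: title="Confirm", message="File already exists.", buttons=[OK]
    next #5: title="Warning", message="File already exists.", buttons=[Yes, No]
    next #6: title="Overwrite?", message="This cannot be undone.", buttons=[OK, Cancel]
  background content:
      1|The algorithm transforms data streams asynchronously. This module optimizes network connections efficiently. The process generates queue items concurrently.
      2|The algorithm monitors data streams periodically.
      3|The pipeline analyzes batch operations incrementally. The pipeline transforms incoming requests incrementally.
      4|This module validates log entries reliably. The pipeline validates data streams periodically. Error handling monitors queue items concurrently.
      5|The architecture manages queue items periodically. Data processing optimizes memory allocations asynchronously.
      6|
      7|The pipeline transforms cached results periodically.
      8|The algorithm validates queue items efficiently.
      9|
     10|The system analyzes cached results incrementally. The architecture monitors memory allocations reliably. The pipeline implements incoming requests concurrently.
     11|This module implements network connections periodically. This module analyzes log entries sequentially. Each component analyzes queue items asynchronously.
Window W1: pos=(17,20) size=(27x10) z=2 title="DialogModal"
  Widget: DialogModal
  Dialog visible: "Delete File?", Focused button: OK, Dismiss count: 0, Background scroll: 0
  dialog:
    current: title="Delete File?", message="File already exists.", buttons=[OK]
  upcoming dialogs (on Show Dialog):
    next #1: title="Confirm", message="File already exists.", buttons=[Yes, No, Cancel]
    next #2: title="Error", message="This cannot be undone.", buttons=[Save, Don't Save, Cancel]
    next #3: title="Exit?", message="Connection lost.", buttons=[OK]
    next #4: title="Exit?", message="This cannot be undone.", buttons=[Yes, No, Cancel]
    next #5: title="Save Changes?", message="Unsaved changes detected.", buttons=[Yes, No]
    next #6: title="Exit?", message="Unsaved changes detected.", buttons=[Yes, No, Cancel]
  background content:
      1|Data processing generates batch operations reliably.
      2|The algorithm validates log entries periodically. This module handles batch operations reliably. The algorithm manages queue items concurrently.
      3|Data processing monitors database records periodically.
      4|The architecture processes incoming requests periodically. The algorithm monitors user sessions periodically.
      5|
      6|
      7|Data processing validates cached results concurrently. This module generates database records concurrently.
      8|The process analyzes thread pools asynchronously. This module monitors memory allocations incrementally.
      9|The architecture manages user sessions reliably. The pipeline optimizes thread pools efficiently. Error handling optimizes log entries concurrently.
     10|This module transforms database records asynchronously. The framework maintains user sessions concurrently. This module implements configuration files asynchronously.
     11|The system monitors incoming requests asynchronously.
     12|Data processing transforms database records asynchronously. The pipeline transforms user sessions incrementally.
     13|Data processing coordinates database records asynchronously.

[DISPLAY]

                                    
━━━━━━━━━━━━━━━━━━━━━━━━┓           
                        ┃           
────────────────────────┨           
transforms data streams ┃           
──────────────────┐ms pe┃           
 Warning          │tions┃           
changes detected. │ reli┃           
K]  Cancel        │ems p┃           
──────────────────┘     ┃           
ransforms cached results┃           
━━━━━━━━━━━━━━━━━━━━━━━━┛           
                                    
━━━━━━━━━━━━━┓                      
             ┃                      
─────────────┨                      
──────────┐es┃                      
e File?   │ l┃                      
ady exists│s ┃                      


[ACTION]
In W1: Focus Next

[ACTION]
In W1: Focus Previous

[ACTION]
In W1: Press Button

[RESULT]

                                    
━━━━━━━━━━━━━━━━━━━━━━━━┓           
                        ┃           
────────────────────────┨           
transforms data streams ┃           
──────────────────┐ms pe┃           
 Warning          │tions┃           
changes detected. │ reli┃           
K]  Cancel        │ems p┃           
──────────────────┘     ┃           
ransforms cached results┃           
━━━━━━━━━━━━━━━━━━━━━━━━┛           
                                    
━━━━━━━━━━━━━┓                      
             ┃                      
─────────────┨                      
ing generates┃                      
m validates l┃                      
ing monitors ┃                      


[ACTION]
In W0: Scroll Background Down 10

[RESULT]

                                    
━━━━━━━━━━━━━━━━━━━━━━━━┓           
                        ┃           
────────────────────────┨           
plements network connect┃           
──────────────────┐     ┃           
 Warning          │     ┃           
changes detected. │     ┃           
K]  Cancel        │     ┃           
──────────────────┘     ┃           
                        ┃           
━━━━━━━━━━━━━━━━━━━━━━━━┛           
                                    
━━━━━━━━━━━━━┓                      
             ┃                      
─────────────┨                      
ing generates┃                      
m validates l┃                      
ing monitors ┃                      


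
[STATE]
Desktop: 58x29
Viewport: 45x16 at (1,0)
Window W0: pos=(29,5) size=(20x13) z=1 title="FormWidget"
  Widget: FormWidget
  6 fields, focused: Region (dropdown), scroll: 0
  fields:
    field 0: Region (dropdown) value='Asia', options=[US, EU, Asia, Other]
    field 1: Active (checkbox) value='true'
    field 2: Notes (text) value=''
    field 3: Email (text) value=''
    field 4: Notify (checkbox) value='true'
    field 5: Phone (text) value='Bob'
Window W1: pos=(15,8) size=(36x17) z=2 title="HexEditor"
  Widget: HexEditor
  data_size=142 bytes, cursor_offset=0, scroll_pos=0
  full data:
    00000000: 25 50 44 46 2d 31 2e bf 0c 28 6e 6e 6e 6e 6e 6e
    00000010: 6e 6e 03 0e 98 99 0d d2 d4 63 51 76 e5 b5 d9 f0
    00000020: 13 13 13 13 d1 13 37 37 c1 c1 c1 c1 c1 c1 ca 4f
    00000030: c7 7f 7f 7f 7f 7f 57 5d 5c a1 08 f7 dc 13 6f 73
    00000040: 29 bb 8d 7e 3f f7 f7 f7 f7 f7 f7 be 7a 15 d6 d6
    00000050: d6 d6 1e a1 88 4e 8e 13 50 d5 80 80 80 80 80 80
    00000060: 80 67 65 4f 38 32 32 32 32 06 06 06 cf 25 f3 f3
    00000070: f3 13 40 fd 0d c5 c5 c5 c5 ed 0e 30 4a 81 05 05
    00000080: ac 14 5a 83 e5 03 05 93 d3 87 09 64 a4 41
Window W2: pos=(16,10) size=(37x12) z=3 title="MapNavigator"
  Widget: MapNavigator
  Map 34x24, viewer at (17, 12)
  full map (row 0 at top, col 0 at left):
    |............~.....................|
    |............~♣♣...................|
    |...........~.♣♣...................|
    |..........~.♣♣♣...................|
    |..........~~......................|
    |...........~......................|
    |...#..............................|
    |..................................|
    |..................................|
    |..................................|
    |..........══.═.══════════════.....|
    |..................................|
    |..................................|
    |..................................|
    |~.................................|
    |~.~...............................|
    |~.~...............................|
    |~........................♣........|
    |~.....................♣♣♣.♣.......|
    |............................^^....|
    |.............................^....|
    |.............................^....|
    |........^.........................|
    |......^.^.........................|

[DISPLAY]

                                             
                                             
                                             
                                             
                                             
                            ┏━━━━━━━━━━━━━━━━
                            ┃ FormWidget     
                            ┠────────────────
              ┏━━━━━━━━━━━━━━━━━━━━━━━━━━━━━━
              ┃ HexEditor                    
              ┠┏━━━━━━━━━━━━━━━━━━━━━━━━━━━━━
              ┃┃ MapNavigator                
              ┃┠─────────────────────────────
              ┃┃.............................
              ┃┃.............................
              ┃┃..........══.═.══════════════


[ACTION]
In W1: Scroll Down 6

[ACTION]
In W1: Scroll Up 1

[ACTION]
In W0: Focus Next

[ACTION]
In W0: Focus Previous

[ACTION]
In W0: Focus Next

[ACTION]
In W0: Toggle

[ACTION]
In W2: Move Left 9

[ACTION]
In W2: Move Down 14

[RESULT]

                                             
                                             
                                             
                                             
                                             
                            ┏━━━━━━━━━━━━━━━━
                            ┃ FormWidget     
                            ┠────────────────
              ┏━━━━━━━━━━━━━━━━━━━━━━━━━━━━━━
              ┃ HexEditor                    
              ┠┏━━━━━━━━━━━━━━━━━━━━━━━━━━━━━
              ┃┃ MapNavigator                
              ┃┠─────────────────────────────
              ┃┃         ....................
              ┃┃         ....................
              ┃┃         ....................
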